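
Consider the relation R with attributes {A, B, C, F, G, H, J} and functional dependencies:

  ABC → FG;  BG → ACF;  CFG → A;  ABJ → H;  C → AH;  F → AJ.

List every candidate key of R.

{B, C}, {B, G}

Attribute B never appears on the right-hand side of any dependency, so B must belong to every candidate key.
{B}⁺ = {B}, which is not all of the schema, so we must add further attributes.
{B, C}⁺: C→AH adds A, H; ABC→FG adds F, G; F→AJ adds J → {A, B, C, F, G, H, J}. Minimal: {C}⁺ = {A, C, H}; {B}⁺ = {B} — none reach the full schema.
{B, G}⁺: BG→ACF adds A, C, F; C→AH adds H; F→AJ adds J → {A, B, C, F, G, H, J}. Minimal: {G}⁺ = {G}; {B}⁺ = {B} — none reach the full schema.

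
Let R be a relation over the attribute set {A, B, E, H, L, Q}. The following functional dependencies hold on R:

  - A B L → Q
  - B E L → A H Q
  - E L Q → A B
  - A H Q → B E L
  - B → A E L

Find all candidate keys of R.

{B}; {A, H, Q}; {E, L, Q}

{B}⁺: B→AEL adds A, E, L; ABL→Q adds Q; BEL→AHQ adds H → {A, B, E, H, L, Q}.
{A, H, Q}⁺: AHQ→BEL adds B, E, L → {A, B, E, H, L, Q}. Minimal: {H, Q}⁺ = {H, Q}; {A, Q}⁺ = {A, Q}; {A, H}⁺ = {A, H} — none reach the full schema.
{E, L, Q}⁺: ELQ→AB adds A, B; BEL→AHQ adds H → {A, B, E, H, L, Q}. Minimal: {L, Q}⁺ = {L, Q}; {E, Q}⁺ = {E, Q}; {E, L}⁺ = {E, L} — none reach the full schema.
Any other superkey contains one of these as a subset, so there are no further candidate keys.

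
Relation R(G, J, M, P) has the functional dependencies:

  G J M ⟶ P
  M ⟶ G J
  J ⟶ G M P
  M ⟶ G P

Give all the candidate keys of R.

{J}, {M}

{J}⁺: J→GMP adds G, M, P → {G, J, M, P}.
{M}⁺: M→GJ adds G, J; J→GMP adds P → {G, J, M, P}.
Any other superkey contains one of these as a subset, so there are no further candidate keys.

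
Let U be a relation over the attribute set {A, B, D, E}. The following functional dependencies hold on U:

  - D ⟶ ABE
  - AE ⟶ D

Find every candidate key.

{D}⁺: D→ABE adds A, B, E → {A, B, D, E}.
{A, E}⁺: AE→D adds D; D→ABE adds B → {A, B, D, E}. Minimal: {E}⁺ = {E}; {A}⁺ = {A} — none reach the full schema.
Any other superkey contains one of these as a subset, so there are no further candidate keys.

{D}; {A, E}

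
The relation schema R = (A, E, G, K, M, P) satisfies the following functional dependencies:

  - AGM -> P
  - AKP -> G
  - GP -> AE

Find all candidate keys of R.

Attributes K, M never appear on any right-hand side, so every candidate key must contain {K, M}.
{K, M}⁺ = {K, M}, which is not all of the schema, so we must add further attributes.
{A, G, K, M}⁺: AGM→P adds P; GP→AE adds E → {A, E, G, K, M, P}. Minimal: {G, K, M}⁺ = {G, K, M}; {A, K, M}⁺ = {A, K, M}; {A, G, M}⁺ = {A, E, G, M, P}; … — none reach the full schema.
{A, K, M, P}⁺: AKP→G adds G; GP→AE adds E → {A, E, G, K, M, P}. Minimal: {K, M, P}⁺ = {K, M, P}; {A, M, P}⁺ = {A, M, P}; {A, K, P}⁺ = {A, E, G, K, P}; … — none reach the full schema.
{G, K, M, P}⁺: GP→AE adds A, E → {A, E, G, K, M, P}. Minimal: {K, M, P}⁺ = {K, M, P}; {G, M, P}⁺ = {A, E, G, M, P}; {G, K, P}⁺ = {A, E, G, K, P}; … — none reach the full schema.

AGKM; AKMP; GKMP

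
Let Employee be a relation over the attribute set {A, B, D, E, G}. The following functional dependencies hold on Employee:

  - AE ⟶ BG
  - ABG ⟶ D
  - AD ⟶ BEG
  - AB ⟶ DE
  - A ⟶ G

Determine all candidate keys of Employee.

Attribute A never appears on the right-hand side of any dependency, so A must belong to every candidate key.
{A}⁺ = {A, G}, which is not all of the schema, so we must add further attributes.
{A, B}⁺: AB→DE adds D, E; A→G adds G → {A, B, D, E, G}. Minimal: {B}⁺ = {B}; {A}⁺ = {A, G} — none reach the full schema.
{A, D}⁺: AD→BEG adds B, E, G → {A, B, D, E, G}. Minimal: {D}⁺ = {D}; {A}⁺ = {A, G} — none reach the full schema.
{A, E}⁺: AE→BG adds B, G; ABG→D adds D → {A, B, D, E, G}. Minimal: {E}⁺ = {E}; {A}⁺ = {A, G} — none reach the full schema.

(A, B), (A, D), (A, E)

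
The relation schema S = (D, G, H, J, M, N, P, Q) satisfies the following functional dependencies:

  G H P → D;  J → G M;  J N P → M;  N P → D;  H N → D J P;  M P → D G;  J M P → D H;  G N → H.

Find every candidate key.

(G, N, Q); (H, N, Q); (J, N, Q); (M, N, P, Q)

Attributes N, Q never appear on any right-hand side, so every candidate key must contain {N, Q}.
{N, Q}⁺ = {N, Q}, which is not all of the schema, so we must add further attributes.
{G, N, Q}⁺: GN→H adds H; HN→DJP adds D, J, P; J→GM adds M → {D, G, H, J, M, N, P, Q}. Minimal: {N, Q}⁺ = {N, Q}; {G, Q}⁺ = {G, Q}; {G, N}⁺ = {D, G, H, J, M, N, P} — none reach the full schema.
{H, N, Q}⁺: HN→DJP adds D, J, P; J→GM adds G, M → {D, G, H, J, M, N, P, Q}. Minimal: {N, Q}⁺ = {N, Q}; {H, Q}⁺ = {H, Q}; {H, N}⁺ = {D, G, H, J, M, N, P} — none reach the full schema.
{J, N, Q}⁺: J→GM adds G, M; GN→H adds H; HN→DJP adds D, P → {D, G, H, J, M, N, P, Q}. Minimal: {N, Q}⁺ = {N, Q}; {J, Q}⁺ = {G, J, M, Q}; {J, N}⁺ = {D, G, H, J, M, N, P} — none reach the full schema.
{M, N, P, Q}⁺: NP→D adds D; MP→DG adds G; GN→H adds H; HN→DJP adds J → {D, G, H, J, M, N, P, Q}. Minimal: {N, P, Q}⁺ = {D, N, P, Q}; {M, P, Q}⁺ = {D, G, M, P, Q}; {M, N, Q}⁺ = {M, N, Q}; … — none reach the full schema.
Any other superkey contains one of these as a subset, so there are no further candidate keys.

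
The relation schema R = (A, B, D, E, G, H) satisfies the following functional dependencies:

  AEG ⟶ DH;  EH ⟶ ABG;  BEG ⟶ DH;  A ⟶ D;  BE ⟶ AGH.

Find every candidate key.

Attribute E never appears on the right-hand side of any dependency, so E must belong to every candidate key.
{E}⁺ = {E}, which is not all of the schema, so we must add further attributes.
{B, E}⁺: BE→AGH adds A, G, H; AEG→DH adds D → {A, B, D, E, G, H}. Minimal: {E}⁺ = {E}; {B}⁺ = {B} — none reach the full schema.
{E, H}⁺: EH→ABG adds A, B, G; BEG→DH adds D → {A, B, D, E, G, H}. Minimal: {H}⁺ = {H}; {E}⁺ = {E} — none reach the full schema.
{A, E, G}⁺: AEG→DH adds D, H; EH→ABG adds B → {A, B, D, E, G, H}. Minimal: {E, G}⁺ = {E, G}; {A, G}⁺ = {A, D, G}; {A, E}⁺ = {A, D, E} — none reach the full schema.
Any other superkey contains one of these as a subset, so there are no further candidate keys.

BE, EH, AEG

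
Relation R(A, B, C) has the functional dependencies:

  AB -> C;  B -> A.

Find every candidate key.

{B}⁺: B→A adds A; AB→C adds C → {A, B, C}.

{B}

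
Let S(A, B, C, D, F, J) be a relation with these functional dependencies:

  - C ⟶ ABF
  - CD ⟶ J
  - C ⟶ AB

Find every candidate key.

Attributes C, D never appear on any right-hand side, so every candidate key must contain {C, D}.
{C, D}⁺ = {A, B, C, D, F, J}, which is all of the schema, so {C, D} is the only candidate key.

(C, D)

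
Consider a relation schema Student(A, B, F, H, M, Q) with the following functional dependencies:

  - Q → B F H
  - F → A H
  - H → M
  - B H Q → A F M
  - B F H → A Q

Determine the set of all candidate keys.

{Q}⁺: Q→BFH adds B, F, H; F→AH adds A; H→M adds M → {A, B, F, H, M, Q}.
{B, F}⁺: F→AH adds A, H; H→M adds M; BFH→AQ adds Q → {A, B, F, H, M, Q}. Minimal: {F}⁺ = {A, F, H, M}; {B}⁺ = {B} — none reach the full schema.

{Q}, {B, F}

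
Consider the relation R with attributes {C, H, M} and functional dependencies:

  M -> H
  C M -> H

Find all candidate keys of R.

{C, M}

Attributes C, M never appear on any right-hand side, so every candidate key must contain {C, M}.
{C, M}⁺ = {C, H, M}, which is all of the schema, so {C, M} is the only candidate key.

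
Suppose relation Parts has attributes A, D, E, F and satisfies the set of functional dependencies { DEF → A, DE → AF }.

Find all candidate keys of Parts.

Attributes D, E never appear on any right-hand side, so every candidate key must contain {D, E}.
{D, E}⁺ = {A, D, E, F}, which is all of the schema, so {D, E} is the only candidate key.

(D, E)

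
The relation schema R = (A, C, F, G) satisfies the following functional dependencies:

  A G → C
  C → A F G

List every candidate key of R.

{C}⁺: C→AFG adds A, F, G → {A, C, F, G}.
{A, G}⁺: AG→C adds C; C→AFG adds F → {A, C, F, G}.

C; AG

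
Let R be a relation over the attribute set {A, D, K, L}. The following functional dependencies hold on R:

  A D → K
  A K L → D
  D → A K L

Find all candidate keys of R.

(D), (A, K, L)

{D}⁺: D→AKL adds A, K, L → {A, D, K, L}.
{A, K, L}⁺: AKL→D adds D → {A, D, K, L}. Minimal: {K, L}⁺ = {K, L}; {A, L}⁺ = {A, L}; {A, K}⁺ = {A, K} — none reach the full schema.
Any other superkey contains one of these as a subset, so there are no further candidate keys.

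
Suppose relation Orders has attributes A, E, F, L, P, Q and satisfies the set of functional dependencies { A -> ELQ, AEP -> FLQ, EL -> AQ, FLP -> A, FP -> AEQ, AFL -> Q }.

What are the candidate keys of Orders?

Attribute P never appears on the right-hand side of any dependency, so P must belong to every candidate key.
{P}⁺ = {P}, which is not all of the schema, so we must add further attributes.
{A, P}⁺: A→ELQ adds E, L, Q; AEP→FLQ adds F → {A, E, F, L, P, Q}. Minimal: {P}⁺ = {P}; {A}⁺ = {A, E, L, Q} — none reach the full schema.
{F, P}⁺: FP→AEQ adds A, E, Q; A→ELQ adds L → {A, E, F, L, P, Q}. Minimal: {P}⁺ = {P}; {F}⁺ = {F} — none reach the full schema.
{E, L, P}⁺: EL→AQ adds A, Q; AEP→FLQ adds F → {A, E, F, L, P, Q}. Minimal: {L, P}⁺ = {L, P}; {E, P}⁺ = {E, P}; {E, L}⁺ = {A, E, L, Q} — none reach the full schema.
Any other superkey contains one of these as a subset, so there are no further candidate keys.

{A, P}, {F, P}, {E, L, P}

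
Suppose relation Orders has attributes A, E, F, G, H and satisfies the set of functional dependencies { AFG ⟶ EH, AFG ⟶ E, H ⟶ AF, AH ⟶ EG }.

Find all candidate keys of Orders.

H, AFG

{H}⁺: H→AF adds A, F; AH→EG adds E, G → {A, E, F, G, H}.
{A, F, G}⁺: AFG→EH adds E, H → {A, E, F, G, H}. Minimal: {F, G}⁺ = {F, G}; {A, G}⁺ = {A, G}; {A, F}⁺ = {A, F} — none reach the full schema.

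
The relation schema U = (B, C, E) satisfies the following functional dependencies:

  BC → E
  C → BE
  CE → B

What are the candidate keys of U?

Attribute C never appears on the right-hand side of any dependency, so C must belong to every candidate key.
{C}⁺ = {B, C, E}, which is all of the schema, so {C} is the only candidate key.

{C}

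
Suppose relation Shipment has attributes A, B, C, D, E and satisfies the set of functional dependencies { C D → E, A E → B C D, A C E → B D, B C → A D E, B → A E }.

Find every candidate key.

{B}⁺: B→AE adds A, E; AE→BCD adds C, D → {A, B, C, D, E}.
{A, E}⁺: AE→BCD adds B, C, D → {A, B, C, D, E}. Minimal: {E}⁺ = {E}; {A}⁺ = {A} — none reach the full schema.
{A, C, D}⁺: CD→E adds E; AE→BCD adds B → {A, B, C, D, E}. Minimal: {C, D}⁺ = {C, D, E}; {A, D}⁺ = {A, D}; {A, C}⁺ = {A, C} — none reach the full schema.

(B), (A, E), (A, C, D)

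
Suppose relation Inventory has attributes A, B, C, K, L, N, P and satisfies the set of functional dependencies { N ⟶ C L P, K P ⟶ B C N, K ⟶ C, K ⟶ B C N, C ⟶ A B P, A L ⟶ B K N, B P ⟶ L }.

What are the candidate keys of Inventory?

{C}, {K}, {N}, {A, L}, {A, B, P}

{C}⁺: C→ABP adds A, B, P; BP→L adds L; AL→BKN adds K, N → {A, B, C, K, L, N, P}.
{K}⁺: K→C adds C; K→BCN adds B, N; C→ABP adds A, P; BP→L adds L → {A, B, C, K, L, N, P}.
{N}⁺: N→CLP adds C, L, P; C→ABP adds A, B; AL→BKN adds K → {A, B, C, K, L, N, P}.
{A, L}⁺: AL→BKN adds B, K, N; N→CLP adds C, P → {A, B, C, K, L, N, P}.
{A, B, P}⁺: BP→L adds L; AL→BKN adds K, N; N→CLP adds C → {A, B, C, K, L, N, P}.
Any other superkey contains one of these as a subset, so there are no further candidate keys.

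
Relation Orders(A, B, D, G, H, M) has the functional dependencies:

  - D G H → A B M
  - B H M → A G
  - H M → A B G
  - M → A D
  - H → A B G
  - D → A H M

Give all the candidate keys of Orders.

D, M

{D}⁺: D→AHM adds A, H, M; HM→ABG adds B, G → {A, B, D, G, H, M}.
{M}⁺: M→AD adds A, D; D→AHM adds H; HM→ABG adds B, G → {A, B, D, G, H, M}.
Any other superkey contains one of these as a subset, so there are no further candidate keys.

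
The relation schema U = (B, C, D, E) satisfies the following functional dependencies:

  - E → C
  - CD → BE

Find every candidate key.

Attribute D never appears on the right-hand side of any dependency, so D must belong to every candidate key.
{D}⁺ = {D}, which is not all of the schema, so we must add further attributes.
{C, D}⁺: CD→BE adds B, E → {B, C, D, E}. Minimal: {D}⁺ = {D}; {C}⁺ = {C} — none reach the full schema.
{D, E}⁺: E→C adds C; CD→BE adds B → {B, C, D, E}. Minimal: {E}⁺ = {C, E}; {D}⁺ = {D} — none reach the full schema.

{C, D}, {D, E}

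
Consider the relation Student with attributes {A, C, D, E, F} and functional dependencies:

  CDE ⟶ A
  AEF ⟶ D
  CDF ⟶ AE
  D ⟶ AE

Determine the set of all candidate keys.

CDF, ACEF

{C, D, F}⁺: CDF→AE adds A, E → {A, C, D, E, F}. Minimal: {D, F}⁺ = {A, D, E, F}; {C, F}⁺ = {C, F}; {C, D}⁺ = {A, C, D, E} — none reach the full schema.
{A, C, E, F}⁺: AEF→D adds D → {A, C, D, E, F}. Minimal: {C, E, F}⁺ = {C, E, F}; {A, E, F}⁺ = {A, D, E, F}; {A, C, F}⁺ = {A, C, F}; … — none reach the full schema.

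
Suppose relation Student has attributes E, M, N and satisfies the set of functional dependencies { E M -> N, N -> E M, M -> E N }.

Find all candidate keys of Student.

{M}⁺: M→EN adds E, N → {E, M, N}.
{N}⁺: N→EM adds E, M → {E, M, N}.
Any other superkey contains one of these as a subset, so there are no further candidate keys.

M; N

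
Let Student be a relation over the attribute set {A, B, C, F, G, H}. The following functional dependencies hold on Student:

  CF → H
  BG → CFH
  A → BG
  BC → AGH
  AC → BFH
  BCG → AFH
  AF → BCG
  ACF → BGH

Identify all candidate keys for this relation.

(A); (B, C); (B, G)

{A}⁺: A→BG adds B, G; BG→CFH adds C, F, H → {A, B, C, F, G, H}.
{B, C}⁺: BC→AGH adds A, G, H; AC→BFH adds F → {A, B, C, F, G, H}.
{B, G}⁺: BG→CFH adds C, F, H; BC→AGH adds A → {A, B, C, F, G, H}.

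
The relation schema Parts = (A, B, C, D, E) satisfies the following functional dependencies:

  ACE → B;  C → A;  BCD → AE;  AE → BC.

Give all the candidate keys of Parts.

(A, D, E), (B, C, D), (C, D, E)

Attribute D never appears on the right-hand side of any dependency, so D must belong to every candidate key.
{D}⁺ = {D}, which is not all of the schema, so we must add further attributes.
{A, D, E}⁺: AE→BC adds B, C → {A, B, C, D, E}.
{B, C, D}⁺: C→A adds A; BCD→AE adds E → {A, B, C, D, E}.
{C, D, E}⁺: C→A adds A; AE→BC adds B → {A, B, C, D, E}.
Any other superkey contains one of these as a subset, so there are no further candidate keys.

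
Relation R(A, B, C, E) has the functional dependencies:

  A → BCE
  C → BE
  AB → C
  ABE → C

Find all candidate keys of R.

A

{A}⁺: A→BCE adds B, C, E → {A, B, C, E}.
No other minimal superkey exists.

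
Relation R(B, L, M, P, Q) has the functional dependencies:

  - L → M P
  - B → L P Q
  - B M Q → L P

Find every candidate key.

B

Attribute B never appears on the right-hand side of any dependency, so B must belong to every candidate key.
{B}⁺ = {B, L, M, P, Q}, which is all of the schema, so {B} is the only candidate key.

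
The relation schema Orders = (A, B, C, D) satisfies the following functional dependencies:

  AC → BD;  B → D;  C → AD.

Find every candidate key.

{C}⁺: C→AD adds A, D; AC→BD adds B → {A, B, C, D}.
No other minimal superkey exists.

C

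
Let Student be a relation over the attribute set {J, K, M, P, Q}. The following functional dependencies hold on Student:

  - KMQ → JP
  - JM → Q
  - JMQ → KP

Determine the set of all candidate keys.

{J, M}, {K, M, Q}

Attribute M never appears on the right-hand side of any dependency, so M must belong to every candidate key.
{M}⁺ = {M}, which is not all of the schema, so we must add further attributes.
{J, M}⁺: JM→Q adds Q; JMQ→KP adds K, P → {J, K, M, P, Q}. Minimal: {M}⁺ = {M}; {J}⁺ = {J} — none reach the full schema.
{K, M, Q}⁺: KMQ→JP adds J, P → {J, K, M, P, Q}. Minimal: {M, Q}⁺ = {M, Q}; {K, Q}⁺ = {K, Q}; {K, M}⁺ = {K, M} — none reach the full schema.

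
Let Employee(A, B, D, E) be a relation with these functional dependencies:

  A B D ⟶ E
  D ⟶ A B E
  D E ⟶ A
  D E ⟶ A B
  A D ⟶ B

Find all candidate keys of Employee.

{D}⁺: D→ABE adds A, B, E → {A, B, D, E}.

{D}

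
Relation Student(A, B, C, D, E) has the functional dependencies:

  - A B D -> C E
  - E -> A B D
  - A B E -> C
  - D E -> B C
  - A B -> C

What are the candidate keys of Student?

{E}⁺: E→ABD adds A, B, D; ABE→C adds C → {A, B, C, D, E}.
{A, B, D}⁺: ABD→CE adds C, E → {A, B, C, D, E}.

(E); (A, B, D)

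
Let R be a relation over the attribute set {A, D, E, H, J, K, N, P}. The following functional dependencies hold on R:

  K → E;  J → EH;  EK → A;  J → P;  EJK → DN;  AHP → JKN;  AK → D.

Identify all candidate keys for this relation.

{A, J}⁺: J→EH adds E, H; J→P adds P; AHP→JKN adds K, N; AK→D adds D → {A, D, E, H, J, K, N, P}. Minimal: {J}⁺ = {E, H, J, P}; {A}⁺ = {A} — none reach the full schema.
{J, K}⁺: K→E adds E; J→EH adds H; EK→A adds A; J→P adds P; EJK→DN adds D, N → {A, D, E, H, J, K, N, P}. Minimal: {K}⁺ = {A, D, E, K}; {J}⁺ = {E, H, J, P} — none reach the full schema.
{A, H, P}⁺: AHP→JKN adds J, K, N; AK→D adds D; K→E adds E → {A, D, E, H, J, K, N, P}. Minimal: {H, P}⁺ = {H, P}; {A, P}⁺ = {A, P}; {A, H}⁺ = {A, H} — none reach the full schema.
{H, K, P}⁺: K→E adds E; EK→A adds A; AHP→JKN adds J, N; AK→D adds D → {A, D, E, H, J, K, N, P}. Minimal: {K, P}⁺ = {A, D, E, K, P}; {H, P}⁺ = {H, P}; {H, K}⁺ = {A, D, E, H, K} — none reach the full schema.
Any other superkey contains one of these as a subset, so there are no further candidate keys.

{A, J}; {J, K}; {A, H, P}; {H, K, P}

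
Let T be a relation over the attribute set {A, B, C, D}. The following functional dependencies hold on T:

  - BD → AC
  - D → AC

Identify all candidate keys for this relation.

Attributes B, D never appear on any right-hand side, so every candidate key must contain {B, D}.
{B, D}⁺ = {A, B, C, D}, which is all of the schema, so {B, D} is the only candidate key.

{B, D}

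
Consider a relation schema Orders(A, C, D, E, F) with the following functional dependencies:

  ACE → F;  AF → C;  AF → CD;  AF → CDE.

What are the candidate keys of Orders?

{A, F}⁺: AF→C adds C; AF→CD adds D; AF→CDE adds E → {A, C, D, E, F}. Minimal: {F}⁺ = {F}; {A}⁺ = {A} — none reach the full schema.
{A, C, E}⁺: ACE→F adds F; AF→CD adds D → {A, C, D, E, F}. Minimal: {C, E}⁺ = {C, E}; {A, E}⁺ = {A, E}; {A, C}⁺ = {A, C} — none reach the full schema.

AF, ACE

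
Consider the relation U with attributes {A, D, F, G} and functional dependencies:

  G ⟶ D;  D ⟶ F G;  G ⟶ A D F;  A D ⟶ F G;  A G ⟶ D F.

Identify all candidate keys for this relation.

{D}⁺: D→FG adds F, G; G→ADF adds A → {A, D, F, G}.
{G}⁺: G→D adds D; D→FG adds F; G→ADF adds A → {A, D, F, G}.

(D), (G)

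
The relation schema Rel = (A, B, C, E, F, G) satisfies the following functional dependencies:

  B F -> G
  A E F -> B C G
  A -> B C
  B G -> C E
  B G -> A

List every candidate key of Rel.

Attribute F never appears on the right-hand side of any dependency, so F must belong to every candidate key.
{F}⁺ = {F}, which is not all of the schema, so we must add further attributes.
{A, F}⁺: A→BC adds B, C; BF→G adds G; BG→CE adds E → {A, B, C, E, F, G}. Minimal: {F}⁺ = {F}; {A}⁺ = {A, B, C} — none reach the full schema.
{B, F}⁺: BF→G adds G; BG→CE adds C, E; BG→A adds A → {A, B, C, E, F, G}. Minimal: {F}⁺ = {F}; {B}⁺ = {B} — none reach the full schema.
Any other superkey contains one of these as a subset, so there are no further candidate keys.

{A, F}; {B, F}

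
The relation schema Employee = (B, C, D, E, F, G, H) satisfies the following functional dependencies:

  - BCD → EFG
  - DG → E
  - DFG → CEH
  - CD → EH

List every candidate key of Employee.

{B, C, D}, {B, D, F, G}

Attributes B, D never appear on any right-hand side, so every candidate key must contain {B, D}.
{B, D}⁺ = {B, D}, which is not all of the schema, so we must add further attributes.
{B, C, D}⁺: BCD→EFG adds E, F, G; DFG→CEH adds H → {B, C, D, E, F, G, H}.
{B, D, F, G}⁺: DG→E adds E; DFG→CEH adds C, H → {B, C, D, E, F, G, H}.
Any other superkey contains one of these as a subset, so there are no further candidate keys.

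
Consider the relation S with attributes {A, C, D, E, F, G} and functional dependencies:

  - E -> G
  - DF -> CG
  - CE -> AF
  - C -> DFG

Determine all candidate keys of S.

Attribute E never appears on the right-hand side of any dependency, so E must belong to every candidate key.
{E}⁺ = {E, G}, which is not all of the schema, so we must add further attributes.
{C, E}⁺: E→G adds G; CE→AF adds A, F; C→DFG adds D → {A, C, D, E, F, G}.
{D, E, F}⁺: E→G adds G; DF→CG adds C; CE→AF adds A → {A, C, D, E, F, G}.

CE; DEF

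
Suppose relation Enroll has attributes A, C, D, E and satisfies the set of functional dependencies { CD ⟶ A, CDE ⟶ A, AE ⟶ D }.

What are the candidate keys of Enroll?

(A, C, E), (C, D, E)

Attributes C, E never appear on any right-hand side, so every candidate key must contain {C, E}.
{C, E}⁺ = {C, E}, which is not all of the schema, so we must add further attributes.
{A, C, E}⁺: AE→D adds D → {A, C, D, E}. Minimal: {C, E}⁺ = {C, E}; {A, E}⁺ = {A, D, E}; {A, C}⁺ = {A, C} — none reach the full schema.
{C, D, E}⁺: CD→A adds A → {A, C, D, E}. Minimal: {D, E}⁺ = {D, E}; {C, E}⁺ = {C, E}; {C, D}⁺ = {A, C, D} — none reach the full schema.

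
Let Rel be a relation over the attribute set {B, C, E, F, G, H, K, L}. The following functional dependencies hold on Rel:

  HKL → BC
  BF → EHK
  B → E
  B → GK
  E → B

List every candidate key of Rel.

Attributes F, L never appear on any right-hand side, so every candidate key must contain {F, L}.
{F, L}⁺ = {F, L}, which is not all of the schema, so we must add further attributes.
{B, F, L}⁺: BF→EHK adds E, H, K; B→GK adds G; HKL→BC adds C → {B, C, E, F, G, H, K, L}. Minimal: {F, L}⁺ = {F, L}; {B, L}⁺ = {B, E, G, K, L}; {B, F}⁺ = {B, E, F, G, H, K} — none reach the full schema.
{E, F, L}⁺: E→B adds B; BF→EHK adds H, K; B→GK adds G; HKL→BC adds C → {B, C, E, F, G, H, K, L}. Minimal: {F, L}⁺ = {F, L}; {E, L}⁺ = {B, E, G, K, L}; {E, F}⁺ = {B, E, F, G, H, K} — none reach the full schema.
{F, H, K, L}⁺: HKL→BC adds B, C; BF→EHK adds E; B→GK adds G → {B, C, E, F, G, H, K, L}. Minimal: {H, K, L}⁺ = {B, C, E, G, H, K, L}; {F, K, L}⁺ = {F, K, L}; {F, H, L}⁺ = {F, H, L}; … — none reach the full schema.
Any other superkey contains one of these as a subset, so there are no further candidate keys.

(B, F, L), (E, F, L), (F, H, K, L)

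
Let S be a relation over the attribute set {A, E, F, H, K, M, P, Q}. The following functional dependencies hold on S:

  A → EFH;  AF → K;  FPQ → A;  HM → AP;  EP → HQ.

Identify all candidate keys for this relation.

Attribute M never appears on the right-hand side of any dependency, so M must belong to every candidate key.
{M}⁺ = {M}, which is not all of the schema, so we must add further attributes.
{A, M}⁺: A→EFH adds E, F, H; AF→K adds K; HM→AP adds P; EP→HQ adds Q → {A, E, F, H, K, M, P, Q}.
{H, M}⁺: HM→AP adds A, P; A→EFH adds E, F; AF→K adds K; EP→HQ adds Q → {A, E, F, H, K, M, P, Q}.
{E, M, P}⁺: EP→HQ adds H, Q; HM→AP adds A; A→EFH adds F; AF→K adds K → {A, E, F, H, K, M, P, Q}.
{F, M, P, Q}⁺: FPQ→A adds A; A→EFH adds E, H; AF→K adds K → {A, E, F, H, K, M, P, Q}.
Any other superkey contains one of these as a subset, so there are no further candidate keys.

(A, M), (H, M), (E, M, P), (F, M, P, Q)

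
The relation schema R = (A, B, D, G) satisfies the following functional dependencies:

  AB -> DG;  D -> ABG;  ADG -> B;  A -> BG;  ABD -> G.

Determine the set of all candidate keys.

{A}, {D}

{A}⁺: A→BG adds B, G; AB→DG adds D → {A, B, D, G}.
{D}⁺: D→ABG adds A, B, G → {A, B, D, G}.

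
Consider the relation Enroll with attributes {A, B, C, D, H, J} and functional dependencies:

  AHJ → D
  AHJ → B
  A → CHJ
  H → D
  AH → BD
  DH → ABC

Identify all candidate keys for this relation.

{A}⁺: A→CHJ adds C, H, J; H→D adds D; AH→BD adds B → {A, B, C, D, H, J}.
{H}⁺: H→D adds D; DH→ABC adds A, B, C; A→CHJ adds J → {A, B, C, D, H, J}.
Any other superkey contains one of these as a subset, so there are no further candidate keys.

{A}; {H}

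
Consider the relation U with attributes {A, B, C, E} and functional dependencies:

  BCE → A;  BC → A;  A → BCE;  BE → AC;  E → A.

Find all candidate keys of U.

{A}, {E}, {B, C}

{A}⁺: A→BCE adds B, C, E → {A, B, C, E}.
{E}⁺: E→A adds A; A→BCE adds B, C → {A, B, C, E}.
{B, C}⁺: BC→A adds A; A→BCE adds E → {A, B, C, E}. Minimal: {C}⁺ = {C}; {B}⁺ = {B} — none reach the full schema.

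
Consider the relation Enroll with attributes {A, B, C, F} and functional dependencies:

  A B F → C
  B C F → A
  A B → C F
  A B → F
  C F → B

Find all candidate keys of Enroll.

{A, B}, {C, F}

{A, B}⁺: AB→CF adds C, F → {A, B, C, F}. Minimal: {B}⁺ = {B}; {A}⁺ = {A} — none reach the full schema.
{C, F}⁺: CF→B adds B; BCF→A adds A → {A, B, C, F}. Minimal: {F}⁺ = {F}; {C}⁺ = {C} — none reach the full schema.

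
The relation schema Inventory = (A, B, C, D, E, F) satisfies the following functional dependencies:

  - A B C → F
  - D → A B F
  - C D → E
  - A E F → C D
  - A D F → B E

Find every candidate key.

{D}, {A, E, F}, {A, B, C, E}

{D}⁺: D→ABF adds A, B, F; ADF→BE adds E; AEF→CD adds C → {A, B, C, D, E, F}.
{A, E, F}⁺: AEF→CD adds C, D; ADF→BE adds B → {A, B, C, D, E, F}.
{A, B, C, E}⁺: ABC→F adds F; AEF→CD adds D → {A, B, C, D, E, F}.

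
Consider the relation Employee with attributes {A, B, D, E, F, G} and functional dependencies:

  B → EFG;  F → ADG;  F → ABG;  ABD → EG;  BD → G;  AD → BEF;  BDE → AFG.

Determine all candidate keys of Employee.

{B}⁺: B→EFG adds E, F, G; F→ADG adds A, D → {A, B, D, E, F, G}.
{F}⁺: F→ADG adds A, D, G; F→ABG adds B; ABD→EG adds E → {A, B, D, E, F, G}.
{A, D}⁺: AD→BEF adds B, E, F; BDE→AFG adds G → {A, B, D, E, F, G}. Minimal: {D}⁺ = {D}; {A}⁺ = {A} — none reach the full schema.

(B); (F); (A, D)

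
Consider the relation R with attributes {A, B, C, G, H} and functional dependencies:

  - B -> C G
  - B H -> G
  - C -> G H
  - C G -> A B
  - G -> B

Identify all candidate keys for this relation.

{B}⁺: B→CG adds C, G; C→GH adds H; CG→AB adds A → {A, B, C, G, H}.
{C}⁺: C→GH adds G, H; CG→AB adds A, B → {A, B, C, G, H}.
{G}⁺: G→B adds B; B→CG adds C; C→GH adds H; CG→AB adds A → {A, B, C, G, H}.
Any other superkey contains one of these as a subset, so there are no further candidate keys.

{B}, {C}, {G}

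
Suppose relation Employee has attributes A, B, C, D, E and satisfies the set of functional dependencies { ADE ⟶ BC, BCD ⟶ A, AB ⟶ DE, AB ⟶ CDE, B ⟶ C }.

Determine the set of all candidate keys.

{A, B}, {B, D}, {A, D, E}

{A, B}⁺: AB→DE adds D, E; AB→CDE adds C → {A, B, C, D, E}.
{B, D}⁺: B→C adds C; BCD→A adds A; AB→DE adds E → {A, B, C, D, E}.
{A, D, E}⁺: ADE→BC adds B, C → {A, B, C, D, E}.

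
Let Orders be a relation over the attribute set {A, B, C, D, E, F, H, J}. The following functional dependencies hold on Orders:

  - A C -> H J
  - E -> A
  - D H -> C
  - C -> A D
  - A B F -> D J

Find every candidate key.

{B, C, E, F}, {B, E, F, H}

{B, C, E, F}⁺: E→A adds A; C→AD adds D; ABF→DJ adds J; AC→HJ adds H → {A, B, C, D, E, F, H, J}. Minimal: {C, E, F}⁺ = {A, C, D, E, F, H, J}; {B, E, F}⁺ = {A, B, D, E, F, J}; {B, C, F}⁺ = {A, B, C, D, F, H, J}; … — none reach the full schema.
{B, E, F, H}⁺: E→A adds A; ABF→DJ adds D, J; DH→C adds C → {A, B, C, D, E, F, H, J}. Minimal: {E, F, H}⁺ = {A, E, F, H}; {B, F, H}⁺ = {B, F, H}; {B, E, H}⁺ = {A, B, E, H}; … — none reach the full schema.
Any other superkey contains one of these as a subset, so there are no further candidate keys.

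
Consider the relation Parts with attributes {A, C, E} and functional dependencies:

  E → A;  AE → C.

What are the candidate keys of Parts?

E

Attribute E never appears on the right-hand side of any dependency, so E must belong to every candidate key.
{E}⁺ = {A, C, E}, which is all of the schema, so {E} is the only candidate key.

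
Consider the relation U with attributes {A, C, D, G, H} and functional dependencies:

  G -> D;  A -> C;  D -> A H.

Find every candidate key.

Attribute G never appears on the right-hand side of any dependency, so G must belong to every candidate key.
{G}⁺ = {A, C, D, G, H}, which is all of the schema, so {G} is the only candidate key.

(G)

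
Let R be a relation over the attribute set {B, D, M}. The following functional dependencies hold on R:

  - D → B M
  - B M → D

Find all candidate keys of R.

{D}⁺: D→BM adds B, M → {B, D, M}.
{B, M}⁺: BM→D adds D → {B, D, M}. Minimal: {M}⁺ = {M}; {B}⁺ = {B} — none reach the full schema.
Any other superkey contains one of these as a subset, so there are no further candidate keys.

{D}, {B, M}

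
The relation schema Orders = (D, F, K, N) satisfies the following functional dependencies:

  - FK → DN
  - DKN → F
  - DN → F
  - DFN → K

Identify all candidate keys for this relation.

(D, N); (F, K)

{D, N}⁺: DN→F adds F; DFN→K adds K → {D, F, K, N}.
{F, K}⁺: FK→DN adds D, N → {D, F, K, N}.
Any other superkey contains one of these as a subset, so there are no further candidate keys.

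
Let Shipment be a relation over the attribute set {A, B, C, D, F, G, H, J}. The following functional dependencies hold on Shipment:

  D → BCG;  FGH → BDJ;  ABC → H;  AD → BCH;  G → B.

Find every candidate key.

{A, D, F}, {A, C, F, G}, {A, F, G, H}

Attributes A, F never appear on any right-hand side, so every candidate key must contain {A, F}.
{A, F}⁺ = {A, F}, which is not all of the schema, so we must add further attributes.
{A, D, F}⁺: D→BCG adds B, C, G; ABC→H adds H; FGH→BDJ adds J → {A, B, C, D, F, G, H, J}.
{A, C, F, G}⁺: G→B adds B; ABC→H adds H; FGH→BDJ adds D, J → {A, B, C, D, F, G, H, J}.
{A, F, G, H}⁺: FGH→BDJ adds B, D, J; AD→BCH adds C → {A, B, C, D, F, G, H, J}.
Any other superkey contains one of these as a subset, so there are no further candidate keys.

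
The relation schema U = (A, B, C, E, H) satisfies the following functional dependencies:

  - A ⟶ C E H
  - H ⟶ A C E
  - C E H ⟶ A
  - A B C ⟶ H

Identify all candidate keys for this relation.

{A, B}⁺: A→CEH adds C, E, H → {A, B, C, E, H}. Minimal: {B}⁺ = {B}; {A}⁺ = {A, C, E, H} — none reach the full schema.
{B, H}⁺: H→ACE adds A, C, E → {A, B, C, E, H}. Minimal: {H}⁺ = {A, C, E, H}; {B}⁺ = {B} — none reach the full schema.

(A, B), (B, H)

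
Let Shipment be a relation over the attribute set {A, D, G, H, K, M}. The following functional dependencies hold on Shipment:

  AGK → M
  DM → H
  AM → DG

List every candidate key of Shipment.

{A, G, K}⁺: AGK→M adds M; AM→DG adds D; DM→H adds H → {A, D, G, H, K, M}. Minimal: {G, K}⁺ = {G, K}; {A, K}⁺ = {A, K}; {A, G}⁺ = {A, G} — none reach the full schema.
{A, K, M}⁺: AM→DG adds D, G; DM→H adds H → {A, D, G, H, K, M}. Minimal: {K, M}⁺ = {K, M}; {A, M}⁺ = {A, D, G, H, M}; {A, K}⁺ = {A, K} — none reach the full schema.
Any other superkey contains one of these as a subset, so there are no further candidate keys.

(A, G, K); (A, K, M)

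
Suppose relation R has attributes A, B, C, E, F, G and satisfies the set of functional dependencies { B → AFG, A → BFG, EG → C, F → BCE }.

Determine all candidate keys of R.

A, B, F

{A}⁺: A→BFG adds B, F, G; F→BCE adds C, E → {A, B, C, E, F, G}.
{B}⁺: B→AFG adds A, F, G; F→BCE adds C, E → {A, B, C, E, F, G}.
{F}⁺: F→BCE adds B, C, E; B→AFG adds A, G → {A, B, C, E, F, G}.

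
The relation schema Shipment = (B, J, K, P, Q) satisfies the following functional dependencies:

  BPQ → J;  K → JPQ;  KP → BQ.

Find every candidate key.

K

{K}⁺: K→JPQ adds J, P, Q; KP→BQ adds B → {B, J, K, P, Q}.
No other minimal superkey exists.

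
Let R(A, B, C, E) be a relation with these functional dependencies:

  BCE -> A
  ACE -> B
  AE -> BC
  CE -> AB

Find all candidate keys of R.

{A, E}, {C, E}

{A, E}⁺: AE→BC adds B, C → {A, B, C, E}. Minimal: {E}⁺ = {E}; {A}⁺ = {A} — none reach the full schema.
{C, E}⁺: CE→AB adds A, B → {A, B, C, E}. Minimal: {E}⁺ = {E}; {C}⁺ = {C} — none reach the full schema.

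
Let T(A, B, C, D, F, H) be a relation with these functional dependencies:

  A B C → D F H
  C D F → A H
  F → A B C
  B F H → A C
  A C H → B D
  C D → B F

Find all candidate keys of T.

{F}⁺: F→ABC adds A, B, C; ABC→DFH adds D, H → {A, B, C, D, F, H}.
{C, D}⁺: CD→BF adds B, F; CDF→AH adds A, H → {A, B, C, D, F, H}. Minimal: {D}⁺ = {D}; {C}⁺ = {C} — none reach the full schema.
{A, B, C}⁺: ABC→DFH adds D, F, H → {A, B, C, D, F, H}. Minimal: {B, C}⁺ = {B, C}; {A, C}⁺ = {A, C}; {A, B}⁺ = {A, B} — none reach the full schema.
{A, C, H}⁺: ACH→BD adds B, D; CD→BF adds F → {A, B, C, D, F, H}. Minimal: {C, H}⁺ = {C, H}; {A, H}⁺ = {A, H}; {A, C}⁺ = {A, C} — none reach the full schema.

{F}; {C, D}; {A, B, C}; {A, C, H}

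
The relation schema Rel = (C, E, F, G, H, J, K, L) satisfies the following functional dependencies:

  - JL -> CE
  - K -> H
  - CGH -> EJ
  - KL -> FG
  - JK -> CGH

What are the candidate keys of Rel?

{C, K, L}⁺: K→H adds H; KL→FG adds F, G; CGH→EJ adds E, J → {C, E, F, G, H, J, K, L}. Minimal: {K, L}⁺ = {F, G, H, K, L}; {C, L}⁺ = {C, L}; {C, K}⁺ = {C, H, K} — none reach the full schema.
{J, K, L}⁺: JL→CE adds C, E; K→H adds H; KL→FG adds F, G → {C, E, F, G, H, J, K, L}. Minimal: {K, L}⁺ = {F, G, H, K, L}; {J, L}⁺ = {C, E, J, L}; {J, K}⁺ = {C, E, G, H, J, K} — none reach the full schema.
Any other superkey contains one of these as a subset, so there are no further candidate keys.

(C, K, L); (J, K, L)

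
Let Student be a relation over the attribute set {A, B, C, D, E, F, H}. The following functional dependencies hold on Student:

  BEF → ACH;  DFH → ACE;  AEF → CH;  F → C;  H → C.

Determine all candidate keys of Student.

{B, D, E, F}, {B, D, F, H}

Attributes B, D, F never appear on any right-hand side, so every candidate key must contain {B, D, F}.
{B, D, F}⁺ = {B, C, D, F}, which is not all of the schema, so we must add further attributes.
{B, D, E, F}⁺: BEF→ACH adds A, C, H → {A, B, C, D, E, F, H}.
{B, D, F, H}⁺: DFH→ACE adds A, C, E → {A, B, C, D, E, F, H}.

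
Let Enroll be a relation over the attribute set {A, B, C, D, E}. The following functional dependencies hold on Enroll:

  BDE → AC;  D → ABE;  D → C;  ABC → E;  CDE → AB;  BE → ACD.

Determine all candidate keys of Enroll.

{D}; {B, E}; {A, B, C}

{D}⁺: D→ABE adds A, B, E; D→C adds C → {A, B, C, D, E}.
{B, E}⁺: BE→ACD adds A, C, D → {A, B, C, D, E}. Minimal: {E}⁺ = {E}; {B}⁺ = {B} — none reach the full schema.
{A, B, C}⁺: ABC→E adds E; BE→ACD adds D → {A, B, C, D, E}. Minimal: {B, C}⁺ = {B, C}; {A, C}⁺ = {A, C}; {A, B}⁺ = {A, B} — none reach the full schema.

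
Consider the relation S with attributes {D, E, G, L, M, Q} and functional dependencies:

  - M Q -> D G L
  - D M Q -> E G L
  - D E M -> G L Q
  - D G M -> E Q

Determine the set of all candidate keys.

Attribute M never appears on the right-hand side of any dependency, so M must belong to every candidate key.
{M}⁺ = {M}, which is not all of the schema, so we must add further attributes.
{M, Q}⁺: MQ→DGL adds D, G, L; DMQ→EGL adds E → {D, E, G, L, M, Q}. Minimal: {Q}⁺ = {Q}; {M}⁺ = {M} — none reach the full schema.
{D, E, M}⁺: DEM→GLQ adds G, L, Q → {D, E, G, L, M, Q}. Minimal: {E, M}⁺ = {E, M}; {D, M}⁺ = {D, M}; {D, E}⁺ = {D, E} — none reach the full schema.
{D, G, M}⁺: DGM→EQ adds E, Q; MQ→DGL adds L → {D, E, G, L, M, Q}. Minimal: {G, M}⁺ = {G, M}; {D, M}⁺ = {D, M}; {D, G}⁺ = {D, G} — none reach the full schema.
Any other superkey contains one of these as a subset, so there are no further candidate keys.

{M, Q}; {D, E, M}; {D, G, M}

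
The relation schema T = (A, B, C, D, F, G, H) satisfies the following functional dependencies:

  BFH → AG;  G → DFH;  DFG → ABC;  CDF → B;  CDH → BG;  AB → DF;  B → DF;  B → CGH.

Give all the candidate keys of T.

{B}, {G}, {C, D, F}, {C, D, H}

{B}⁺: B→DF adds D, F; B→CGH adds C, G, H; BFH→AG adds A → {A, B, C, D, F, G, H}.
{G}⁺: G→DFH adds D, F, H; DFG→ABC adds A, B, C → {A, B, C, D, F, G, H}.
{C, D, F}⁺: CDF→B adds B; B→CGH adds G, H; BFH→AG adds A → {A, B, C, D, F, G, H}.
{C, D, H}⁺: CDH→BG adds B, G; B→DF adds F; BFH→AG adds A → {A, B, C, D, F, G, H}.
Any other superkey contains one of these as a subset, so there are no further candidate keys.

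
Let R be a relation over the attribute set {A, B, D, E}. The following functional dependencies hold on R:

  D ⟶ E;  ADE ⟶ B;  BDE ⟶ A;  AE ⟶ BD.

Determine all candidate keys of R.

{A, D}⁺: D→E adds E; ADE→B adds B → {A, B, D, E}. Minimal: {D}⁺ = {D, E}; {A}⁺ = {A} — none reach the full schema.
{A, E}⁺: AE→BD adds B, D → {A, B, D, E}. Minimal: {E}⁺ = {E}; {A}⁺ = {A} — none reach the full schema.
{B, D}⁺: D→E adds E; BDE→A adds A → {A, B, D, E}. Minimal: {D}⁺ = {D, E}; {B}⁺ = {B} — none reach the full schema.

{A, D}, {A, E}, {B, D}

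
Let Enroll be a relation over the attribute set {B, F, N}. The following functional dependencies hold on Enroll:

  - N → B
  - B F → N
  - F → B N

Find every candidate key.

Attribute F never appears on the right-hand side of any dependency, so F must belong to every candidate key.
{F}⁺ = {B, F, N}, which is all of the schema, so {F} is the only candidate key.

{F}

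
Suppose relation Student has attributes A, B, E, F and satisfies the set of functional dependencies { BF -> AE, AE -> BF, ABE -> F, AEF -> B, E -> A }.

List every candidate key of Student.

E; BF

{E}⁺: E→A adds A; AE→BF adds B, F → {A, B, E, F}.
{B, F}⁺: BF→AE adds A, E → {A, B, E, F}. Minimal: {F}⁺ = {F}; {B}⁺ = {B} — none reach the full schema.
Any other superkey contains one of these as a subset, so there are no further candidate keys.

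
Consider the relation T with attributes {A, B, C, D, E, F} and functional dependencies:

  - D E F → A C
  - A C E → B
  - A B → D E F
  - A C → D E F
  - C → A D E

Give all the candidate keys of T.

{C}, {A, B}, {D, E, F}

{C}⁺: C→ADE adds A, D, E; ACE→B adds B; AB→DEF adds F → {A, B, C, D, E, F}.
{A, B}⁺: AB→DEF adds D, E, F; DEF→AC adds C → {A, B, C, D, E, F}.
{D, E, F}⁺: DEF→AC adds A, C; ACE→B adds B → {A, B, C, D, E, F}.
Any other superkey contains one of these as a subset, so there are no further candidate keys.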